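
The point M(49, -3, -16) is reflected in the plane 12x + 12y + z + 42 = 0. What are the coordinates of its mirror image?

n = (12, 12, 1), |n|² = 289, n·M − (-42) = 578, so t = 578/289 = 2.
Foot F = M − 2·n = (25, -27, -18); the reflection is 2F − M = (1, -51, -20).

(1, -51, -20)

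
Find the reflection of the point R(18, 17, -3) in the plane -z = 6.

With n = (0, 0, -1), the signed offset is (n·R − 6)/|n|² = -3/1 = -3.
R' = R − 2t·n = (18, 17, -3) − (-6)·(0, 0, -1) = (18, 17, -9).

(18, 17, -9)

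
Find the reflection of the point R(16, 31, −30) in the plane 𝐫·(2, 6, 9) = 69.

With n = (2, 6, 9), the signed offset is (n·R − 69)/|n|² = -121/121 = -1.
R' = R − 2t·n = (16, 31, −30) − (-2)·(2, 6, 9) = (20, 43, −12).

(20, 43, -12)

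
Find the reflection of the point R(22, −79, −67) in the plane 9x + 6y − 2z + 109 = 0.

(296/11, -833/11, -749/11)

With n = (9, 6, −2), the signed offset is (n·R − (-109))/|n|² = -33/121 = -3/11.
R' = R − 2t·n = (22, −79, −67) − (-6/11)·(9, 6, −2) = (296/11, −833/11, −749/11).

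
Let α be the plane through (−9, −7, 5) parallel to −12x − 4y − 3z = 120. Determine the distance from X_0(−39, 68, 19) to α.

Parallel planes share the normal n = (−12, −4, −3); since (−9, −7, 5) lies on the plane, its equation is −12x − 4y − 3z = 121.
d = |(-12)·(-39) + (-4)·68 + (-3)·19 − 121| / √(144 + 16 + 9) = |18| / 13 = 18/13.

18/13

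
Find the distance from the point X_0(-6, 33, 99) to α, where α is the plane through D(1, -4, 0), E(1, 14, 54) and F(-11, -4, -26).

DE = (0, 18, 54) and DF = (-12, 0, -26), so a normal is n = DE × DF = (-468, -648, 216).
Then n·(-6, 33, 99) - 2124 = 684.
|n| = √(219024 + 419904 + 46656) = 828, so the distance is |684|/828 = 19/23.

19/23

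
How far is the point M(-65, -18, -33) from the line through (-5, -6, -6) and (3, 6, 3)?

A direction vector is d = (8, 12, 9).
AP = (-60, -12, -27); AP·d = -867, |AP|² = 4473, |d|² = 289.
distance² = |AP|² − (AP·d)²/|d|² = 4473 − 751689/289 = 1872, so the distance is 12√13.

12√13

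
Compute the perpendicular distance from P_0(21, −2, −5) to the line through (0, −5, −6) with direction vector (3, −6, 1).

Direction vector d = (3, −6, 1).
AP = (21, 3, 1), and AP × d = (9, −18, −135).
|AP × d|² = 18630 and |d|² = 46, so the distance is √(18630/46) = √405 = 9√5.

9√5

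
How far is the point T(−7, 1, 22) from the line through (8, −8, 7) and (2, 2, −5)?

A direction vector is d = (−6, 10, −12).
AP = (−15, 9, 15), and AP × d = (−258, −270, −96).
|AP × d|² = 148680 and |d|² = 280, so the distance is √(148680/280) = √531 = 3√59.

3√59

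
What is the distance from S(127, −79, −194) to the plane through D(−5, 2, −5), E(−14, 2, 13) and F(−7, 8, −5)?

9

DE = (−9, 0, 18) and DF = (−2, 6, 0), so a normal is n = DE × DF = (−108, −36, −54).
n = (−108, −36, −54); n·P − 738 = -1134; |n| = 126; distance = 1134/126 = 9.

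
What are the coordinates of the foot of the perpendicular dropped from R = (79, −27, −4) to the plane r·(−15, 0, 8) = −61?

(19, -27, 28)

The perpendicular from R has direction n = (−15, 0, 8): r = (79, −27, −4) + μ(−15, 0, 8).
Substitute into the plane: n·(R + μn) = -61 gives -1217 + 289μ = -61, so μ = 4.
Foot = (79, −27, −4) + 4·(−15, 0, 8) = (19, −27, 28).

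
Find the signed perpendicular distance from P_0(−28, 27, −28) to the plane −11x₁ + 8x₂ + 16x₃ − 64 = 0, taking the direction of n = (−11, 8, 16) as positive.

n·P_0 − 64 = 12.
|n| = 21, so the signed distance is 12/21 = 4/7.

4/7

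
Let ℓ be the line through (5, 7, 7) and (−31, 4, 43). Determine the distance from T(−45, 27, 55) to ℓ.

2√145

A direction vector is d = (−36, −3, 36).
AP = (−50, 20, 48); AP·d = 3468, |AP|² = 5204, |d|² = 2601.
distance² = |AP|² − (AP·d)²/|d|² = 5204 − 12027024/2601 = 580, so the distance is 2√145.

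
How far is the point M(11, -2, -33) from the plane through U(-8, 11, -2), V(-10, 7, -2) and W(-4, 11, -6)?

UV = (-2, -4, 0) and UW = (4, 0, -4), so a normal is n = UV × UW = (16, -8, 16).
Then n·(11, -2, -33) - (-248) = -88.
|n| = √(256 + 64 + 256) = 24, so the distance is |-88|/24 = 11/3.

11/3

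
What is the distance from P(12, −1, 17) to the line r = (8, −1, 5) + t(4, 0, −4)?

8√2

Direction vector d = (4, 0, −4).
AP = (4, 0, 12); AP·d = -32, |AP|² = 160, |d|² = 32.
distance² = |AP|² − (AP·d)²/|d|² = 160 − 1024/32 = 128, so the distance is 8√2.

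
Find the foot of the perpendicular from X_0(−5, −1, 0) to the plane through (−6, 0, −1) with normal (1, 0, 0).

(-6, -1, 0)

The perpendicular from X_0 has direction n = (1, 0, 0): r = (−5, −1, 0) + μ(1, 0, 0).
Substitute into the plane: n·(X_0 + μn) = -6 gives -5 + 1μ = -6, so μ = -1.
Foot = (−5, −1, 0) + (-1)·(1, 0, 0) = (−6, −1, 0).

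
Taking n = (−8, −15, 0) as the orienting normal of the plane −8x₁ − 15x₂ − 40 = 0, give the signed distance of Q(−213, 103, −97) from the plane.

n·Q − 40 = 119.
|n| = 17, so the signed distance is 119/17 = 7.

7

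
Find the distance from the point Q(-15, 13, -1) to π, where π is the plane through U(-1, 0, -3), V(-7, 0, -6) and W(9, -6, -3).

UV = (-6, 0, -3) and UW = (10, -6, 0), so a normal is n = UV × UW = (-18, -30, 36).
n = (-18, -30, 36); n·P − (-90) = -66; |n| = 6√70; distance = 66/(6√70) = 11√70/70.

11/√70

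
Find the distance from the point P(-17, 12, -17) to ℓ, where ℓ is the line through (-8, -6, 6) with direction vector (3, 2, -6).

√493

Direction vector d = (3, 2, -6).
AP = (-9, 18, -23); AP·d = 147, |AP|² = 934, |d|² = 49.
distance² = |AP|² − (AP·d)²/|d|² = 934 − 21609/49 = 493, so the distance is √493.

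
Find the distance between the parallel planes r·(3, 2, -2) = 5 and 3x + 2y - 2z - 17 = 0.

With common normal n = (3, 2, -2) (|n| = √17), the distance is |5 − 17|/|n| = 12/√17.

12√17/17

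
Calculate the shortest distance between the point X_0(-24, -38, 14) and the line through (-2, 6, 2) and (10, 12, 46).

2√641

A direction vector is d = (12, 6, 44).
AP = (-22, -44, 12); AP·d = 0, |AP|² = 2564, |d|² = 2116.
distance² = |AP|² − (AP·d)²/|d|² = 2564 − 0/2116 = 2564, so the distance is 2√641.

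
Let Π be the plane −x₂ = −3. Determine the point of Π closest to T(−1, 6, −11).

(-1, 3, -11)

n = (0, −1, 0), |n|² = 1, and n·T − (-3) = -3.
t = -3/1 = -3, so the foot is T − t·n = (−1, 6, −11) − (-3)·(0, −1, 0) = (−1, 3, −11).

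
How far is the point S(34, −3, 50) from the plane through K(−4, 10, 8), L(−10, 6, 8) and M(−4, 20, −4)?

20/√77

KL = (−6, −4, 0) and KM = (0, 10, −12), so a normal is n = KL × KM = (48, −72, −60).
Then n·(34, −3, 50) − (−1392) = 240.
|n| = √(2304 + 5184 + 3600) = 12√77, so the distance is |240|/(12√77) = 20√77/77.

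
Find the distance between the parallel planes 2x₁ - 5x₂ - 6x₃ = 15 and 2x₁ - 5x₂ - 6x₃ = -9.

Both planes have normal n = (2, -5, -6), |n| = √65. Any point on the first plane is at distance |(-9) − 15|/|n| = 24/√65 from the second.

24√65/65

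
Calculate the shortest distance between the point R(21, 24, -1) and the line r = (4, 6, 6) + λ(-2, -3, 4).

3√22

Direction vector d = (-2, -3, 4).
AP = (17, 18, -7), and AP × d = (51, -54, -15).
|AP × d|² = 5742 and |d|² = 29, so the distance is √(5742/29) = √198 = 3√22.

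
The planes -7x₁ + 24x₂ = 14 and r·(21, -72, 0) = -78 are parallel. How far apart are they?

Divide the second equation by -3 to match normals: -7x₁ + 24x₂ = 26.
Both planes have normal n = (-7, 24, 0), |n| = 25. Any point on the first plane is at distance |26 − 14|/|n| = 12/25 from the second.

12/25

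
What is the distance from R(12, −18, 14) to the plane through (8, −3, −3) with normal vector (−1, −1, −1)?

The plane has equation n·(r − (8, −3, −3)) = 0, i.e. n·r = -2.
d = |(-1)·12 + (-1)·(-18) + (-1)·14 − (-2)| / √(1 + 1 + 1) = |-6| / √3 = 2√3.

2√3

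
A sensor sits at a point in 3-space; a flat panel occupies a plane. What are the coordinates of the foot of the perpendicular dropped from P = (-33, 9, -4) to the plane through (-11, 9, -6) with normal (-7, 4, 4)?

The perpendicular from P has direction n = (-7, 4, 4): r = (-33, 9, -4) + λ(-7, 4, 4).
Substitute into the plane: n·(P + λn) = 89 gives 251 + 81λ = 89, so λ = -2.
Foot = (-33, 9, -4) + (-2)·(-7, 4, 4) = (-19, 1, -12).

(-19, 1, -12)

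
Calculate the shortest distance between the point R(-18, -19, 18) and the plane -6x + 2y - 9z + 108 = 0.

16/11

Normal vector n = (-6, 2, -9), and n·(-18, -19, 18) - (-108) = 16.
|n| = √(36 + 4 + 81) = 11, so the distance is |16|/11 = 16/11.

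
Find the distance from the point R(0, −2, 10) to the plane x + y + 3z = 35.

Normal vector n = (1, 1, 3), and n·(0, −2, 10) − 35 = −7.
|n| = √(1 + 1 + 9) = √11, so the distance is |-7|/√11 = 7/√11.

7√11/11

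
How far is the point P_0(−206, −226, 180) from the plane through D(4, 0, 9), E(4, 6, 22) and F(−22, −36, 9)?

DE = (0, 6, 13) and DF = (−26, −36, 0), so a normal is n = DE × DF = (468, −338, 156).
d = |468·(-206) + (-338)·(-226) + 156·180 − 3276| / √(219024 + 114244 + 24336) = |4784| / 598 = 8.

8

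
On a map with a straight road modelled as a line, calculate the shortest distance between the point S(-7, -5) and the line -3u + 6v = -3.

The normal to the line is n = (-3, 6) with |n| = 3√5.
|n·S − (-3)| = |-9 − (-3)| = 6, so the distance is 6/(3√5) = 2/√5.

2/√5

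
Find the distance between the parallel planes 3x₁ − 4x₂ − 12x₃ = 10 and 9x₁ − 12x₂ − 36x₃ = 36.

2/13

Divide the second equation by 3 to match normals: 3x₁ − 4x₂ − 12x₃ = 12.
With common normal n = (3, −4, −12) (|n| = 13), the distance is |10 − 12|/|n| = 2/13.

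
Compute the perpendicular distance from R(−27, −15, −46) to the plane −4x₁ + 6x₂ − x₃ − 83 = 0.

19√53/53

d = |(-4)·(-27) + 6·(-15) + (-1)·(-46) − 83| / √(16 + 36 + 1) = |-19| / √53 = 19√53/53.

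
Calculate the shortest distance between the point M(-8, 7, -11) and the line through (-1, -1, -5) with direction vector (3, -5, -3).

Direction vector d = (3, -5, -3).
AP = (-7, 8, -6); AP·d = -43, |AP|² = 149, |d|² = 43.
distance² = |AP|² − (AP·d)²/|d|² = 149 − 1849/43 = 106, so the distance is √106.

√106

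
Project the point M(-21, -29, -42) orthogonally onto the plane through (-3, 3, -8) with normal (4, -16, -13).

(-29, 3, -16)

The perpendicular from M has direction n = (4, -16, -13): r = (-21, -29, -42) + μ(4, -16, -13).
Substitute into the plane: n·(M + μn) = 44 gives 926 + 441μ = 44, so μ = -2.
Foot = (-21, -29, -42) + (-2)·(4, -16, -13) = (-29, 3, -16).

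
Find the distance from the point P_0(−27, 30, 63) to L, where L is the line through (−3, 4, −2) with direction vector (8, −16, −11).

Direction vector d = (8, −16, −11).
AP = (−24, 26, 65), and AP × d = (754, 256, 176).
|AP × d|² = 665028 and |d|² = 441, so the distance is √(665028/441) = √1508 = 2√377.

2√377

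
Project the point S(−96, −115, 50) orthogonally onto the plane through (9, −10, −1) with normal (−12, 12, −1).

(-1668/17, -1919/17, 847/17)

n = (−12, 12, −1), |n|² = 289, and n·S − (-227) = -51.
t = -51/289 = -3/17, so the foot is S − t·n = (−96, −115, 50) − (-3/17)·(−12, 12, −1) = (−1668/17, −1919/17, 847/17).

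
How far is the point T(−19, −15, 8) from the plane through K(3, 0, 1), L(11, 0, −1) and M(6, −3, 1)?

3√2/2

KL = (8, 0, −2) and KM = (3, −3, 0), so a normal is n = KL × KM = (−6, −6, −24).
d = |(-6)·(-19) + (-6)·(-15) + (-24)·8 − (-42)| / √(36 + 36 + 576) = |54| / (18√2) = 3√2/2.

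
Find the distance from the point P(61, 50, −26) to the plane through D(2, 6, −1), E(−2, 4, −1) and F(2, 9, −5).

17/√29

DE = (−4, −2, 0) and DF = (0, 3, −4), so a normal is n = DE × DF = (8, −16, −12).
d = |8·61 + (-16)·50 + (-12)·(-26) − (-68)| / √(64 + 256 + 144) = |68| / (4√29) = 17√29/29.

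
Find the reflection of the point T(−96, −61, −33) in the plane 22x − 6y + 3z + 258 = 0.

n = (22, −6, 3), |n|² = 529, n·T − (-258) = -1587, so t = -1587/529 = -3.
Foot F = T − (-3)·n = (−30, −79, −24); the reflection is 2F − T = (36, −97, −15).

(36, -97, -15)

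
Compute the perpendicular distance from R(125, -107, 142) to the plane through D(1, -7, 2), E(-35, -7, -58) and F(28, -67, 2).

DE = (-36, 0, -60) and DF = (27, -60, 0), so a normal is n = DE × DF = (-3600, -1620, 2160).
n = (-3600, -1620, 2160); n·P − 12060 = 18000; |n| = 4500; distance = 18000/4500 = 4.

4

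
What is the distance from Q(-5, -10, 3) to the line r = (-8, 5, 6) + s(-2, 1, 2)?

Direction vector d = (-2, 1, 2).
AP = (3, -15, -3); AP·d = -27, |AP|² = 243, |d|² = 9.
distance² = |AP|² − (AP·d)²/|d|² = 243 − 729/9 = 162, so the distance is 9√2.

9√2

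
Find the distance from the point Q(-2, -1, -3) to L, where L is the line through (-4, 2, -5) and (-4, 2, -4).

√13

A direction vector is d = (0, 0, 1).
AP = (2, -3, 2), and AP × d = (-3, -2, 0).
|AP × d|² = 13 and |d|² = 1, so the distance is √13.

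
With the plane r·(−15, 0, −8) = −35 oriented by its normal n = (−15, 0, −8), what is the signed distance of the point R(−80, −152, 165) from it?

n·R − (-35) = -85.
|n| = 17, so the signed distance is -85/17 = -5.

-5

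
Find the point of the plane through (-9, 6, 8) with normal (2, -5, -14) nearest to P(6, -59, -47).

(-4, -34, 23)

n = (2, -5, -14), |n|² = 225, and n·P − (-160) = 1125.
t = 1125/225 = 5, so the foot is P − t·n = (6, -59, -47) − 5·(2, -5, -14) = (-4, -34, 23).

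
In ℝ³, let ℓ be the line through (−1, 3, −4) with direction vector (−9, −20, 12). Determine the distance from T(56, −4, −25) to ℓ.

3√346

Direction vector d = (−9, −20, 12).
AP = (57, −7, −21), and AP × d = (−504, −495, −1203).
|AP × d|² = 1946250 and |d|² = 625, so the distance is √(1946250/625) = √3114 = 3√346.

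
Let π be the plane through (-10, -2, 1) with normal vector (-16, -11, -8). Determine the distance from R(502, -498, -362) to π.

8

The plane has equation n·(r − (-10, -2, 1)) = 0, i.e. n·r = 174.
d = |(-16)·502 + (-11)·(-498) + (-8)·(-362) − 174| / √(256 + 121 + 64) = |168| / 21 = 8.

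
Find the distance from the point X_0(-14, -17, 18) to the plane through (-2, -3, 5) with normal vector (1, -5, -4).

The plane has equation n·(r − (-2, -3, 5)) = 0, i.e. n·r = -7.
Then n·(-14, -17, 18) - (-7) = 6.
|n| = √(1 + 25 + 16) = √42, so the distance is |6|/√42 = √42/7.

6/√42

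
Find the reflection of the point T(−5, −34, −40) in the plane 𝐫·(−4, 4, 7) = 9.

(-45, 6, 30)

With n = (−4, 4, 7), the signed offset is (n·T − 9)/|n|² = -405/81 = -5.
T' = T − 2t·n = (−5, −34, −40) − (-10)·(−4, 4, 7) = (−45, 6, 30).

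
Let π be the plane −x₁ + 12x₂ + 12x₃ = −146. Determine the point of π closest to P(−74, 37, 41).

n = (−1, 12, 12), |n|² = 289, and n·P − (-146) = 1156.
t = 1156/289 = 4, so the foot is P − t·n = (−74, 37, 41) − 4·(−1, 12, 12) = (−70, −11, −7).

(-70, -11, -7)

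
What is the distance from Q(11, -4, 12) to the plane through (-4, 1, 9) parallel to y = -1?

Parallel planes share the normal n = (0, 1, 0); since (-4, 1, 9) lies on the plane, its equation is y = 1.
Then n·(11, -4, 12) - 1 = -5.
|n| = √(0 + 1 + 0) = 1, so the distance is |-5|/1 = 5.

5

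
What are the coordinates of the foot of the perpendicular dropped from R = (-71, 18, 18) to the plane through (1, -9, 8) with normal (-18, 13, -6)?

(-17, -21, 36)

n = (-18, 13, -6), |n|² = 529, and n·R − (-183) = 1587.
t = 1587/529 = 3, so the foot is R − t·n = (-71, 18, 18) − 3·(-18, 13, -6) = (-17, -21, 36).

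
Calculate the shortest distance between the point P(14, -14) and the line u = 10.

4

The normal to the line is n = (1, 0) with |n| = 1.
|n·P − 10| = |14 − 10| = 4, so the distance is 4/1 = 4.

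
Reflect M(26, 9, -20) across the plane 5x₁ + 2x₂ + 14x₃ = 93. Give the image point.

With n = (5, 2, 14), the signed offset is (n·M − 93)/|n|² = -225/225 = -1.
M' = M − 2t·n = (26, 9, -20) − (-2)·(5, 2, 14) = (36, 13, 8).

(36, 13, 8)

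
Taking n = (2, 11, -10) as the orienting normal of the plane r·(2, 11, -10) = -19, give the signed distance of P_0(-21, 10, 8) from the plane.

7/15

n·P_0 − (-19) = 7.
|n| = 15, so the signed distance is 7/15.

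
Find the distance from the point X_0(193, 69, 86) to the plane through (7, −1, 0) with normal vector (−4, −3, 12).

The plane has equation n·(r − (7, −1, 0)) = 0, i.e. n·r = -25.
d = |(-4)·193 + (-3)·69 + 12·86 − (-25)| / √(16 + 9 + 144) = |78| / 13 = 6.

6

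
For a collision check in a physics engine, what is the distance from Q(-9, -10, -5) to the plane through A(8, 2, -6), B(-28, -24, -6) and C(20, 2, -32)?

1/23

AB = (-36, -26, 0) and AC = (12, 0, -26), so a normal is n = AB × AC = (676, -936, 312).
n = (676, -936, 312); n·P − 1664 = 52; |n| = 1196; distance = 52/1196 = 1/23.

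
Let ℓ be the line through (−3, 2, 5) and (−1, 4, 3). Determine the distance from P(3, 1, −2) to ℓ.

√38

A direction vector is d = (2, 2, −2).
AP = (6, −1, −7); AP·d = 24, |AP|² = 86, |d|² = 12.
distance² = |AP|² − (AP·d)²/|d|² = 86 − 576/12 = 38, so the distance is √38.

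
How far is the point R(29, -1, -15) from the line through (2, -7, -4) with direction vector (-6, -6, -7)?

Direction vector d = (-6, -6, -7).
AP = (27, 6, -11), and AP × d = (-108, 255, -126).
|AP × d|² = 92565 and |d|² = 121, so the distance is √(92565/121) = √765 = 3√85.

3√85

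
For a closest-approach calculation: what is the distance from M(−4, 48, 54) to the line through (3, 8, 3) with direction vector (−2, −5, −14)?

Direction vector d = (−2, −5, −14).
AP = (−7, 40, 51), and AP × d = (−305, −200, 115).
|AP × d|² = 146250 and |d|² = 225, so the distance is √(146250/225) = √650 = 5√26.

5√26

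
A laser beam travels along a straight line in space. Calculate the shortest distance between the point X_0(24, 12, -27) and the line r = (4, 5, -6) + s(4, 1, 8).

Direction vector d = (4, 1, 8).
AP = (20, 7, -21); AP·d = -81, |AP|² = 890, |d|² = 81.
distance² = |AP|² − (AP·d)²/|d|² = 890 − 6561/81 = 809, so the distance is √809.

√809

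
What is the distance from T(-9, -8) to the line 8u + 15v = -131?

The normal to the line is n = (8, 15) with |n| = 17.
|n·T − (-131)| = |-192 − (-131)| = 61, so the distance is 61/17.

61/17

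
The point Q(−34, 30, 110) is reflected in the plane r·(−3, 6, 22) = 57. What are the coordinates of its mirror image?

(-4, -30, -110)

n = (−3, 6, 22), |n|² = 529, n·Q − 57 = 2645, so t = 2645/529 = 5.
Foot F = Q − 5·n = (−19, 0, 0); the reflection is 2F − Q = (−4, −30, −110).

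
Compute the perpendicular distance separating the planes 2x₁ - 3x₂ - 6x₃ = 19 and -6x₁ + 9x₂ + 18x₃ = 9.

Divide the second equation by -3 to match normals: 2x₁ - 3x₂ - 6x₃ = -3.
With common normal n = (2, -3, -6) (|n| = 7), the distance is |19 − (-3)|/|n| = 22/7.

22/7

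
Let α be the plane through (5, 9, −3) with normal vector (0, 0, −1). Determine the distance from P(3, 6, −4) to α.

1

The plane has equation n·(r − (5, 9, −3)) = 0, i.e. n·r = 3.
n = (0, 0, −1); n·P − 3 = 1; |n| = 1; distance = 1/1 = 1.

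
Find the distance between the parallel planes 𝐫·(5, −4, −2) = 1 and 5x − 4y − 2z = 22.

Both planes have normal n = (5, −4, −2), |n| = 3√5. Any point on the first plane is at distance |22 − 1|/|n| = 21/(3√5) = 7√5/5 from the second.

7√5/5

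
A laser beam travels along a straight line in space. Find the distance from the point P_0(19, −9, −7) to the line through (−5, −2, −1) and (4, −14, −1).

3√29

A direction vector is d = (9, −12, 0).
AP = (24, −7, −6); AP·d = 300, |AP|² = 661, |d|² = 225.
distance² = |AP|² − (AP·d)²/|d|² = 661 − 90000/225 = 261, so the distance is 3√29.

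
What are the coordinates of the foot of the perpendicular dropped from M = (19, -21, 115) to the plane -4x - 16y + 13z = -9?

The perpendicular from M has direction n = (-4, -16, 13): r = (19, -21, 115) + t(-4, -16, 13).
Substitute into the plane: n·(M + tn) = -9 gives 1755 + 441t = -9, so t = -4.
Foot = (19, -21, 115) + (-4)·(-4, -16, 13) = (35, 43, 63).

(35, 43, 63)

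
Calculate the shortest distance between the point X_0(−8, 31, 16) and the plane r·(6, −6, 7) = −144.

2

Normal vector n = (6, −6, 7), and n·(−8, 31, 16) − (−144) = 22.
|n| = √(36 + 36 + 49) = 11, so the distance is |22|/11 = 2.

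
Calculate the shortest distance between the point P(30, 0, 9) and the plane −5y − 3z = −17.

5√34/17

d = |(-5)·0 + (-3)·9 − (-17)| / √(0 + 25 + 9) = |-10| / √34 = 10/√34.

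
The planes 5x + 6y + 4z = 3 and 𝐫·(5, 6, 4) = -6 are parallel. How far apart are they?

9/√77

Both planes have normal n = (5, 6, 4), |n| = √77. Any point on the first plane is at distance |(-6) − 3|/|n| = 9/√77 from the second.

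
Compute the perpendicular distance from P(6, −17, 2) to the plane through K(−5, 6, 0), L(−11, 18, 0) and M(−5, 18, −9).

KL = (−6, 12, 0) and KM = (0, 12, −9), so a normal is n = KL × KM = (−108, −54, −72).
Then n·(6, −17, 2) − 216 = −90.
|n| = √(11664 + 2916 + 5184) = 18√61, so the distance is |-90|/(18√61) = 5/√61.

5/√61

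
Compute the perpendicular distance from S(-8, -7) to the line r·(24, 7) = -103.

138/25

The normal to the line is n = (24, 7) with |n| = 25.
|n·S − (-103)| = |-241 − (-103)| = 138, so the distance is 138/25.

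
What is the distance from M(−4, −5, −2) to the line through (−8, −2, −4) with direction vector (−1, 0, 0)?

Direction vector d = (−1, 0, 0).
AP = (4, −3, 2); AP·d = -4, |AP|² = 29, |d|² = 1.
distance² = |AP|² − (AP·d)²/|d|² = 29 − 16/1 = 13, so the distance is √13.

√13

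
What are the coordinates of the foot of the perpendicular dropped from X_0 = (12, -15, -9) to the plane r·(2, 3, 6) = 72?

The perpendicular from X_0 has direction n = (2, 3, 6): r = (12, -15, -9) + λ(2, 3, 6).
Substitute into the plane: n·(X_0 + λn) = 72 gives -75 + 49λ = 72, so λ = 3.
Foot = (12, -15, -9) + 3·(2, 3, 6) = (18, -6, 9).

(18, -6, 9)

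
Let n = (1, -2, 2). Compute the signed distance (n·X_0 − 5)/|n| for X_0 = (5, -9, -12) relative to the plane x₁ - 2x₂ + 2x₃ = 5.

n·X_0 − 5 = -6.
|n| = 3, so the signed distance is -6/3 = -2.

-2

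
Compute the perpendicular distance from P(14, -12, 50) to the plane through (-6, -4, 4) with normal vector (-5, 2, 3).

22/√38

The plane has equation n·(r − (-6, -4, 4)) = 0, i.e. n·r = 34.
Then n·(14, -12, 50) - 34 = 22.
|n| = √(25 + 4 + 9) = √38, so the distance is |22|/√38 = 11√38/19.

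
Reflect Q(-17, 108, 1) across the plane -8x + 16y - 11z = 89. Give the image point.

(47, -20, 89)

With n = (-8, 16, -11), the signed offset is (n·Q − 89)/|n|² = 1764/441 = 4.
Q' = Q − 2t·n = (-17, 108, 1) − 8·(-8, 16, -11) = (47, -20, 89).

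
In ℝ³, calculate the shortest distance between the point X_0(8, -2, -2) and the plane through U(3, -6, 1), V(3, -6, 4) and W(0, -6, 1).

UV = (0, 0, 3) and UW = (-3, 0, 0), so a normal is n = UV × UW = (0, -9, 0).
Then n·(8, -2, -2) - 54 = -36.
|n| = √(0 + 81 + 0) = 9, so the distance is |-36|/9 = 4.

4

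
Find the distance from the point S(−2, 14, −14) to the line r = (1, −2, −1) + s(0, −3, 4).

Direction vector d = (0, −3, 4).
AP = (−3, 16, −13); AP·d = -100, |AP|² = 434, |d|² = 25.
distance² = |AP|² − (AP·d)²/|d|² = 434 − 10000/25 = 34, so the distance is √34.

√34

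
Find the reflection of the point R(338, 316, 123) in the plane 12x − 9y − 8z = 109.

n = (12, −9, −8), |n|² = 289, n·R − 109 = 119, so t = 119/289 = 7/17.
Foot F = R − (7/17)·n = (5662/17, 5435/17, 2147/17); the reflection is 2F − R = (5578/17, 5498/17, 2203/17).

(5578/17, 5498/17, 2203/17)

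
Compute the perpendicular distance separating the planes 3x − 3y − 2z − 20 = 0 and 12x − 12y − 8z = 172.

23√22/22

Divide the second equation by 4 to match normals: 3x − 3y − 2z = 43.
With common normal n = (3, −3, −2) (|n| = √22), the distance is |20 − 43|/|n| = 23/√22 = 23√22/22.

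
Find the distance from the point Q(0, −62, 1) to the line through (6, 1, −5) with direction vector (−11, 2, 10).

3√449

Direction vector d = (−11, 2, 10).
AP = (−6, −63, 6); AP·d = 0, |AP|² = 4041, |d|² = 225.
distance² = |AP|² − (AP·d)²/|d|² = 4041 − 0/225 = 4041, so the distance is 3√449.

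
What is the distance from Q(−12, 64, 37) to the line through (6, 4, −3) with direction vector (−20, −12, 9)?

2√1381

Direction vector d = (−20, −12, 9).
AP = (−18, 60, 40), and AP × d = (1020, −638, 1416).
|AP × d|² = 3452500 and |d|² = 625, so the distance is √(3452500/625) = √5524 = 2√1381.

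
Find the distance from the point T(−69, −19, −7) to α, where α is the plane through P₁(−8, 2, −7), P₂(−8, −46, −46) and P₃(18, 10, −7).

29/21

P₁P₂ = (0, −48, −39) and P₁P₃ = (26, 8, 0), so a normal is n = P₁P₂ × P₁P₃ = (312, −1014, 1248).
Then n·(−69, −19, −7) − (−13260) = 2262.
|n| = √(97344 + 1028196 + 1557504) = 1638, so the distance is |2262|/1638 = 29/21.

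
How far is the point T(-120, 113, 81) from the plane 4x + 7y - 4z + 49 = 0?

4

d = |4·(-120) + 7·113 + (-4)·81 − (-49)| / √(16 + 49 + 16) = |36| / 9 = 4.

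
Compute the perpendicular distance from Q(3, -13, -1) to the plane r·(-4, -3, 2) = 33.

Normal vector n = (-4, -3, 2), and n·(3, -13, -1) - 33 = -8.
|n| = √(16 + 9 + 4) = √29, so the distance is |-8|/√29 = 8/√29.

8/√29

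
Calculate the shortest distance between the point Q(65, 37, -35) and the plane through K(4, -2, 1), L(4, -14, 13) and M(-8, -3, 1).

KL = (0, -12, 12) and KM = (-12, -1, 0), so a normal is n = KL × KM = (12, -144, -144).
d = |12·65 + (-144)·37 + (-144)·(-35) − 192| / √(144 + 20736 + 20736) = |300| / 204 = 25/17.

25/17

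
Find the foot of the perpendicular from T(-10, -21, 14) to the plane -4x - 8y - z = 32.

(-2, -5, 16)

The perpendicular from T has direction n = (-4, -8, -1): r = (-10, -21, 14) + t(-4, -8, -1).
Substitute into the plane: n·(T + tn) = 32 gives 194 + 81t = 32, so t = -2.
Foot = (-10, -21, 14) + (-2)·(-4, -8, -1) = (-2, -5, 16).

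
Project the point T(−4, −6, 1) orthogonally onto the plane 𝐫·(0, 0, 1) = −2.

(-4, -6, -2)

n = (0, 0, 1), |n|² = 1, and n·T − (-2) = 3.
t = 3/1 = 3, so the foot is T − t·n = (−4, −6, 1) − 3·(0, 0, 1) = (−4, −6, −2).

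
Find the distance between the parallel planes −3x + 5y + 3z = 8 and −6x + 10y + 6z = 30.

7/√43

Divide the second equation by 2 to match normals: −3x + 5y + 3z = 15.
With common normal n = (−3, 5, 3) (|n| = √43), the distance is |8 − 15|/|n| = 7/√43 = 7√43/43.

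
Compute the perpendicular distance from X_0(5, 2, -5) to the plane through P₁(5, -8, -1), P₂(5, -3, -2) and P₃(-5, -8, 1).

10√3/9

P₁P₂ = (0, 5, -1) and P₁P₃ = (-10, 0, 2), so a normal is n = P₁P₂ × P₁P₃ = (10, 10, 50).
Then n·(5, 2, -5) - (-80) = -100.
|n| = √(100 + 100 + 2500) = 30√3, so the distance is |-100|/(30√3) = 10/(3√3).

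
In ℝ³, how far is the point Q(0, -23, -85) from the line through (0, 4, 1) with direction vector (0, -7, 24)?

50

Direction vector d = (0, -7, 24).
AP = (0, -27, -86), and AP × d = (-1250, 0, 0).
|AP × d|² = 1562500 and |d|² = 625, so the distance is √(1562500/625) = √2500 = 50.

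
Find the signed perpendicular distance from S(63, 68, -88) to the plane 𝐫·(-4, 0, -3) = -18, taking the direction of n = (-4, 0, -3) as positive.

n·S − (-18) = 30.
|n| = 5, so the signed distance is 30/5 = 6.

6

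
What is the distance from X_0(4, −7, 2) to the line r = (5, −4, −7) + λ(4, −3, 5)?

Direction vector d = (4, −3, 5).
AP = (−1, −3, 9), and AP × d = (12, 41, 15).
|AP × d|² = 2050 and |d|² = 50, so the distance is √(2050/50) = √41.

√41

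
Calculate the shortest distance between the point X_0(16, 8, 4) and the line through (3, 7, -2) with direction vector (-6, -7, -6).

Direction vector d = (-6, -7, -6).
AP = (13, 1, 6); AP·d = -121, |AP|² = 206, |d|² = 121.
distance² = |AP|² − (AP·d)²/|d|² = 206 − 14641/121 = 85, so the distance is √85.

√85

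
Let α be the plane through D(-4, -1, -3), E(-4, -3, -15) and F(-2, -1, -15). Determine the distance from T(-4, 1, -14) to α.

23/√73

DE = (0, -2, -12) and DF = (2, 0, -12), so a normal is n = DE × DF = (24, -24, 4).
Then n·(-4, 1, -14) - (-84) = -92.
|n| = √(576 + 576 + 16) = 4√73, so the distance is |-92|/(4√73) = 23/√73.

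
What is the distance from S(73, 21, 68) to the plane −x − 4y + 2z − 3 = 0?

8√21/7

Normal vector n = (−1, −4, 2), and n·(73, 21, 68) − 3 = −24.
|n| = √(1 + 16 + 4) = √21, so the distance is |-24|/√21 = 8√21/7.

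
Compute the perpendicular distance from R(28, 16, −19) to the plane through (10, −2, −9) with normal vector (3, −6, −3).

4√6/3

The plane has equation n·(r − (10, −2, −9)) = 0, i.e. n·r = 69.
d = |3·28 + (-6)·16 + (-3)·(-19) − 69| / √(9 + 36 + 9) = |-24| / (3√6) = 4√6/3.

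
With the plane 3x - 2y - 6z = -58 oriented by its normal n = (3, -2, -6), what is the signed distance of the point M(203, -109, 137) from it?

n·M − (-58) = 63.
|n| = 7, so the signed distance is 63/7 = 9.

9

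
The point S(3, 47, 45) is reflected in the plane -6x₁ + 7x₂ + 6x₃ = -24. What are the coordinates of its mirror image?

With n = (-6, 7, 6), the signed offset is (n·S − (-24))/|n|² = 605/121 = 5.
S' = S − 2t·n = (3, 47, 45) − 10·(-6, 7, 6) = (63, -23, -15).

(63, -23, -15)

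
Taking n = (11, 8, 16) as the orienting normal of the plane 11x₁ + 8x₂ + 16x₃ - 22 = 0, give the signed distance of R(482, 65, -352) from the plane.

n·R − 22 = 168.
|n| = 21, so the signed distance is 168/21 = 8.

8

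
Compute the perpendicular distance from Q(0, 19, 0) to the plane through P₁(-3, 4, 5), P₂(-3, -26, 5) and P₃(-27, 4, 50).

5/17

P₁P₂ = (0, -30, 0) and P₁P₃ = (-24, 0, 45), so a normal is n = P₁P₂ × P₁P₃ = (-1350, 0, -720).
n = (-1350, 0, -720); n·P − 450 = -450; |n| = 1530; distance = 450/1530 = 5/17.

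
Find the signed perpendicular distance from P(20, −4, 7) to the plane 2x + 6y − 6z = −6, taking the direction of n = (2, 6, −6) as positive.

n·P − (-6) = -20.
|n| = 2√19, so the signed distance is -10/√19.

-10/√19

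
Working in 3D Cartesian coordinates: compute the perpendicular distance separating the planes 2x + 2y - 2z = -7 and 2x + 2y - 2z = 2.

Both planes have normal n = (2, 2, -2), |n| = 2√3. Any point on the first plane is at distance |2 − (-7)|/|n| = 9/(2√3) = 3√3/2 from the second.

3√3/2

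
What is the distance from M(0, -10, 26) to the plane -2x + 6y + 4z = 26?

9/√14

n = (-2, 6, 4); n·P − 26 = 18; |n| = 2√14; distance = 18/(2√14) = 9/√14.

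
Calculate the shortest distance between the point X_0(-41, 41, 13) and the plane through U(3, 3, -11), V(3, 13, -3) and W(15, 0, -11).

2√42/7

UV = (0, 10, 8) and UW = (12, -3, 0), so a normal is n = UV × UW = (24, 96, -120).
n = (24, 96, -120); n·P − 1680 = -288; |n| = 24√42; distance = 288/(24√42) = 12/√42.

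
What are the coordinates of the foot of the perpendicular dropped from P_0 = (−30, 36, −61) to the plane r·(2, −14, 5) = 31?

(-22, -20, -41)

n = (2, −14, 5), |n|² = 225, and n·P_0 − 31 = -900.
t = -900/225 = -4, so the foot is P_0 − t·n = (−30, 36, −61) − (-4)·(2, −14, 5) = (−22, −20, −41).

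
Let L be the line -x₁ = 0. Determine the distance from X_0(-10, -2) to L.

10

d = |(-1)·(-10) + 0·(-2) − 0| / √(1 + 0) = |10|/1 = 10.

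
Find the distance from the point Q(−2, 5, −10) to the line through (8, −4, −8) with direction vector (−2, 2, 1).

Direction vector d = (−2, 2, 1).
AP = (−10, 9, −2); AP·d = 36, |AP|² = 185, |d|² = 9.
distance² = |AP|² − (AP·d)²/|d|² = 185 − 1296/9 = 41, so the distance is √41.

√41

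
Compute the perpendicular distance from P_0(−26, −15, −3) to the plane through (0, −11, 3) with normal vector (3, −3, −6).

The plane has equation n·(r − (0, −11, 3)) = 0, i.e. n·r = 15.
Then n·(−26, −15, −3) − 15 = −30.
|n| = √(9 + 9 + 36) = 3√6, so the distance is |-30|/(3√6) = 5√6/3.

10/√6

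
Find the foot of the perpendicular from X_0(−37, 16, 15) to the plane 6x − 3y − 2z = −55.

The perpendicular from X_0 has direction n = (6, −3, −2): r = (−37, 16, 15) + λ(6, −3, −2).
Substitute into the plane: n·(X_0 + λn) = -55 gives -300 + 49λ = -55, so λ = 5.
Foot = (−37, 16, 15) + 5·(6, −3, −2) = (−7, 1, 5).

(-7, 1, 5)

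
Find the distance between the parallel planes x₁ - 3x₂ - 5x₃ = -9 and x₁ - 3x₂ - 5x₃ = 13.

With common normal n = (1, -3, -5) (|n| = √35), the distance is |(-9) − 13|/|n| = 22/√35.

22√35/35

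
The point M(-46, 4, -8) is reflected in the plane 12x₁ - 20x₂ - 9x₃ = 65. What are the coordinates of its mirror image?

With n = (12, -20, -9), the signed offset is (n·M − 65)/|n|² = -625/625 = -1.
M' = M − 2t·n = (-46, 4, -8) − (-2)·(12, -20, -9) = (-22, -36, -26).

(-22, -36, -26)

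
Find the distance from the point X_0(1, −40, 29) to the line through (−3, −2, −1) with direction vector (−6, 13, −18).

2√61

Direction vector d = (−6, 13, −18).
AP = (4, −38, 30); AP·d = -1058, |AP|² = 2360, |d|² = 529.
distance² = |AP|² − (AP·d)²/|d|² = 2360 − 1119364/529 = 244, so the distance is 2√61.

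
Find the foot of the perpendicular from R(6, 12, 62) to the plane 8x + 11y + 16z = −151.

n = (8, 11, 16), |n|² = 441, and n·R − (-151) = 1323.
t = 1323/441 = 3, so the foot is R − t·n = (6, 12, 62) − 3·(8, 11, 16) = (−18, −21, 14).

(-18, -21, 14)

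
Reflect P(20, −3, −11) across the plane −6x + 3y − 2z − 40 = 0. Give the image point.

n = (−6, 3, −2), |n|² = 49, n·P − 40 = -147, so t = -147/49 = -3.
Foot F = P − (-3)·n = (2, 6, −17); the reflection is 2F − P = (−16, 15, −23).

(-16, 15, -23)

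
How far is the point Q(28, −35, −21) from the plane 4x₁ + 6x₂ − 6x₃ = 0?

n = (4, 6, −6); n·P − 0 = 28; |n| = 2√22; distance = 28/(2√22) = 7√22/11.

7√22/11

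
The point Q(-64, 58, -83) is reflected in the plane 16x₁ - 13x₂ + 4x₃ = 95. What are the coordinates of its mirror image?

n = (16, -13, 4), |n|² = 441, n·Q − 95 = -2205, so t = -2205/441 = -5.
Foot F = Q − (-5)·n = (16, -7, -63); the reflection is 2F − Q = (96, -72, -43).

(96, -72, -43)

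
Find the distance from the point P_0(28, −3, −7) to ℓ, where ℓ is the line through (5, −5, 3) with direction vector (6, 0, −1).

√41

Direction vector d = (6, 0, −1).
AP = (23, 2, −10); AP·d = 148, |AP|² = 633, |d|² = 37.
distance² = |AP|² − (AP·d)²/|d|² = 633 − 21904/37 = 41, so the distance is √41.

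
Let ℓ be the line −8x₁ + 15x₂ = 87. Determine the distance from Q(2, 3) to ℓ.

d = |(-8)·2 + 15·3 − 87| / √(64 + 225) = |-58|/17 = 58/17.

58/17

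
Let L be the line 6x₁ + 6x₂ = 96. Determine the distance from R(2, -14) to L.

14√2

d = |6·2 + 6·(-14) − 96| / √(36 + 36) = |-168|/(6√2) = 14√2.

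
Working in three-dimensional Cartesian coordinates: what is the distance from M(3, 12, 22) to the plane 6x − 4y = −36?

3/√13

Normal vector n = (6, −4, 0), and n·(3, 12, 22) − (−36) = 6.
|n| = √(36 + 16 + 0) = 2√13, so the distance is |6|/(2√13) = 3/√13.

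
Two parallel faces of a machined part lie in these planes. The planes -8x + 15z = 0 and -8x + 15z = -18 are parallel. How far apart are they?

Both planes have normal n = (-8, 0, 15), |n| = 17. Any point on the first plane is at distance |(-18) − 0|/|n| = 18/17 from the second.

18/17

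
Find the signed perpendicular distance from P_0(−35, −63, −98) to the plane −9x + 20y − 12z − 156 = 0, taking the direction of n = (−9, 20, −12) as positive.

3

n·P_0 − 156 = 75.
|n| = 25, so the signed distance is 75/25 = 3.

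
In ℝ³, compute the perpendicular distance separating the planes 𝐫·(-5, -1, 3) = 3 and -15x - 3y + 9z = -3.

4√35/35

Divide the second equation by 3 to match normals: -5x - y + 3z = -1.
Both planes have normal n = (-5, -1, 3), |n| = √35. Any point on the first plane is at distance |(-1) − 3|/|n| = 4/√35 = 4√35/35 from the second.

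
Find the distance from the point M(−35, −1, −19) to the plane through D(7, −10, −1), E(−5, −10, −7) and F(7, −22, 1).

DE = (−12, 0, −6) and DF = (0, −12, 2), so a normal is n = DE × DF = (−72, 24, 144).
Then n·(−35, −1, −19) − (−888) = 648.
|n| = √(5184 + 576 + 20736) = 24√46, so the distance is |648|/(24√46) = 27/√46.

27√46/46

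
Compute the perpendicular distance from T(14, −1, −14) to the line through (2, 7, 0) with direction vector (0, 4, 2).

Direction vector d = (0, 4, 2).
AP = (12, −8, −14); AP·d = -60, |AP|² = 404, |d|² = 20.
distance² = |AP|² − (AP·d)²/|d|² = 404 − 3600/20 = 224, so the distance is 4√14.

4√14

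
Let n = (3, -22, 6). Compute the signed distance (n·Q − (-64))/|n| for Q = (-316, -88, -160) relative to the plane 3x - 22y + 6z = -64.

n·Q − (-64) = 92.
|n| = 23, so the signed distance is 92/23 = 4.

4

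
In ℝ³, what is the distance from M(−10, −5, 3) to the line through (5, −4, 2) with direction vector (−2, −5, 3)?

3√21

Direction vector d = (−2, −5, 3).
AP = (−15, −1, 1); AP·d = 38, |AP|² = 227, |d|² = 38.
distance² = |AP|² − (AP·d)²/|d|² = 227 − 1444/38 = 189, so the distance is 3√21.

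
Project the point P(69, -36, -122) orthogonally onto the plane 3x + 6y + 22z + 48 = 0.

(84, -6, -12)

n = (3, 6, 22), |n|² = 529, and n·P − (-48) = -2645.
t = -2645/529 = -5, so the foot is P − t·n = (69, -36, -122) − (-5)·(3, 6, 22) = (84, -6, -12).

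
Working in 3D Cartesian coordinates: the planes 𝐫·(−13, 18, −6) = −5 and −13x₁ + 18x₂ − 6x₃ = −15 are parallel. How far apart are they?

Both planes have normal n = (−13, 18, −6), |n| = 23. Any point on the first plane is at distance |(-15) − (-5)|/|n| = 10/23 from the second.

10/23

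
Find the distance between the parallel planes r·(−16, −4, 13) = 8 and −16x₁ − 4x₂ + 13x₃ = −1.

3/7

Both planes have normal n = (−16, −4, 13), |n| = 21. Any point on the first plane is at distance |(-1) − 8|/|n| = 9/21 = 3/7 from the second.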